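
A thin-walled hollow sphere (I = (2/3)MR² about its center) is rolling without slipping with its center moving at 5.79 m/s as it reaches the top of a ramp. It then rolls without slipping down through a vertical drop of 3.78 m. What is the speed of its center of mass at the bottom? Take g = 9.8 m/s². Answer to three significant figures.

For this body I = (2/3)MR², i.e. k = I/(MR²) = 2/3.
Rolling without slipping gives ω = v/R, so the total kinetic energy is ½Mv² + ½Iω² = ½(1+k)Mv² = (5/6)Mv².
Energy conservation: (5/6)Mv₀² + Mgh = (5/6)Mv², so v² = v₀² + 2gh/(1+k).
v = √(5.79² + 2×9.8×3.78/1.667) = √77.98 ≈ 8.83 m/s.

v ≈ 8.83 m/s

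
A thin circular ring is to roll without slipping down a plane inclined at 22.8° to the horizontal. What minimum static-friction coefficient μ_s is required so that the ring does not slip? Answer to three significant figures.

μ_min ≈ 0.210

Here I = MR², so the shape factor k = I/(MR²) = 1.
Translational: Mg sinθ − f = Ma. Rotational about the CM: fR = Iα = kMRa, so f = kMa.
These give a = g sinθ/(1+k) and the required friction f = kMg sinθ/(1+k).
With N = Mg cosθ, the no-slip condition f ≤ μN gives μ_min = f/N = k tanθ/(1+k).
μ_min = 1 × tan22.8° / 2 ≈ 0.210.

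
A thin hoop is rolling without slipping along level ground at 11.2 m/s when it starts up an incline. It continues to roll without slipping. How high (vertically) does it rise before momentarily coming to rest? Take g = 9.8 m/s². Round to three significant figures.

h ≈ 12.8 m

For this body I = MR², i.e. k = I/(MR²) = 1.
Since it rolls without slipping, ω = v/R and KE = ½Mv² + ½Iω² = ½(1+k)Mv² = Mv².
All of this converts to potential energy at the highest point: Mv₀² = Mgh.
Thus h = (1+k)v₀²/(2g) = 2 × 11.2² / (2 × 9.8) ≈ 12.8 m.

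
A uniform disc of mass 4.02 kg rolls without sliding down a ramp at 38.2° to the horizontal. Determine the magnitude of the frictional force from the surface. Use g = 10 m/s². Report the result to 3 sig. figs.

f ≈ 8.29 N

For this body I = (1/2)MR², i.e. k = I/(MR²) = 0.5.
Along the incline Mg sinθ − f = Ma, and torque about the center fR = Iα = kMR²(a/R) gives f = kMa.
Combining, a = g sinθ/(1+k) and f = kMa = kMg sinθ/(1+k).
f = 0.5 × 4.02 × 10 × sin38.2° / 1.5 ≈ 8.29 N.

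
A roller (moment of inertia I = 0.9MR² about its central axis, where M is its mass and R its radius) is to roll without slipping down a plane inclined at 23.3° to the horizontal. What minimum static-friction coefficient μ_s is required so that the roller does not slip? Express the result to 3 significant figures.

With I = 0.9MR², the ratio k = I/(MR²) is 0.9.
Newton's second law down the slope: Mg sinθ − f = Ma. The torque equation fR = Iα (with α = a/R) gives f = kMa.
These give a = g sinθ/(1+k) and the required friction f = kMg sinθ/(1+k).
The normal force is N = Mg cosθ, so μ_min = f/N = k tanθ/(1+k).
μ_min = 0.9 × tan23.3° / 1.9 ≈ 0.204.

μ_min ≈ 0.204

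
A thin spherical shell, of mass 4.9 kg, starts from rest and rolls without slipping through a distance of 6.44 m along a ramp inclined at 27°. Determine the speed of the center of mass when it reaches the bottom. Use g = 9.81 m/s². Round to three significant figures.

With I = (2/3)MR², the ratio k = I/(MR²) is 2/3.
Pure rolling means v = ωR; then KE = ½Mv² + ½I(v/R)² = ½(1+k)Mv² = (5/6)Mv².
The vertical drop is h = L sinθ = 6.44 × sin27° = 2.924 m.
Setting Mgh = (5/6)Mv² gives v = √(2gh/(1+k)) = √(2·9.81·2.924/1.667) ≈ 5.87 m/s.

v ≈ 5.87 m/s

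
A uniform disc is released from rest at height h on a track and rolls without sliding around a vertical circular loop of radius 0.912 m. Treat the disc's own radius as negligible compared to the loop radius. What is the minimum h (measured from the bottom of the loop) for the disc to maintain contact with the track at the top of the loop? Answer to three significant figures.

With I = (1/2)MR², the ratio k = I/(MR²) is 0.5.
At the top, contact is just lost when gravity alone supplies the centripetal force: Mg = Mv_top²/r, i.e. v_top² = gr.
With ω = v/R, the kinetic energy at speed v is ½(1+k)Mv² = (3/4)Mv².
Energy conservation from release (height h) to the top (height 2r): Mgh = Mg(2r) + (3/4)M·gr.
Thus h_min = 2r + (1+k)r/2 = r(2 + 1.5/2) = 0.912 × 2.75 ≈ 2.51 m.

h_min ≈ 2.51 m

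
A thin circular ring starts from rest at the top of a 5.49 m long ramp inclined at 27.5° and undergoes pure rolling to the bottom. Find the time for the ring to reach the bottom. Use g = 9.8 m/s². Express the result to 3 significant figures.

t ≈ 2.20 s

For this body I = MR², i.e. k = I/(MR²) = 1.
Along the incline Mg sinθ − f = Ma, and torque about the center fR = Iα = kMR²(a/R) gives f = kMa.
Hence a = g sinθ/(1+k) = 9.8×sin27.5°/2 = 2.263 m/s².
Starting from rest, L = ½at², so t = √(2L/a) = √(2×5.49/2.263) ≈ 2.20 s.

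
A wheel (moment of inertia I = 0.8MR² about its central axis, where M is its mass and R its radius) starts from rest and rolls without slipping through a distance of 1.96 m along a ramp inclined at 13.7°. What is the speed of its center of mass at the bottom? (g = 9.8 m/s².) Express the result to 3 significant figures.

The moment of inertia is 0.8MR², giving k ≡ I/(MR²) = 0.8.
Since it rolls without slipping, ω = v/R and KE = ½Mv² + ½Iω² = ½(1+k)Mv² = (9/10)Mv².
The vertical drop is h = L sinθ = 1.96 × sin13.7° = 0.4642 m.
Energy conservation: Mgh = (9/10)Mv², so v = √(2gh/(1+k)) = √(2 × 9.8 × 0.4642 / 1.8) ≈ 2.25 m/s.

v ≈ 2.25 m/s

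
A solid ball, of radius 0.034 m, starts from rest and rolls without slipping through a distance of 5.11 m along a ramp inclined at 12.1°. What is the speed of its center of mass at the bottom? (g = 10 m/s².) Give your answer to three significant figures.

v ≈ 3.91 m/s

The moment of inertia is (2/5)MR², giving k ≡ I/(MR²) = 0.4.
Rolling without slipping gives ω = v/R, so the total kinetic energy is ½Mv² + ½Iω² = ½(1+k)Mv² = (7/10)Mv².
The vertical drop is h = L sinθ = 5.11 × sin12.1° = 1.071 m.
Energy conservation: Mgh = (7/10)Mv², so v = √(2gh/(1+k)) = √(2 × 10 × 1.071 / 1.4) ≈ 3.91 m/s.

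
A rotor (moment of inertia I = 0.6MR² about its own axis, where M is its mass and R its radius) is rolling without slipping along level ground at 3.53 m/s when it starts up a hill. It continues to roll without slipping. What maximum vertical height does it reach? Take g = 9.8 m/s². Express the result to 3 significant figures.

h ≈ 1.02 m

With I = 0.6MR², the ratio k = I/(MR²) is 0.6.
Since it rolls without slipping, ω = v/R and KE = ½Mv² + ½Iω² = ½(1+k)Mv² = (4/5)Mv².
All of this converts to potential energy at the highest point: (4/5)Mv₀² = Mgh.
Thus h = (1+k)v₀²/(2g) = 1.6 × 3.53² / (2 × 9.8) ≈ 1.02 m.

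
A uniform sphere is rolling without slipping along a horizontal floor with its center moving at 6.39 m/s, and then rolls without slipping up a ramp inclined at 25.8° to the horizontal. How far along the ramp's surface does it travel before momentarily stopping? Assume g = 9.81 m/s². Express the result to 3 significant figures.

For this body I = (2/5)MR², i.e. k = I/(MR²) = 0.4.
Since it rolls without slipping, ω = v/R and KE = ½Mv² + ½Iω² = ½(1+k)Mv² = (7/10)Mv².
Setting this equal to Mgh gives the vertical rise h = (1+k)v₀²/(2g) = 1.4×6.39²/(2×9.81) = 2.914 m.
The distance along the slope is d = h/sinθ = 2.914/sin25.8° ≈ 6.69 m.

d ≈ 6.69 m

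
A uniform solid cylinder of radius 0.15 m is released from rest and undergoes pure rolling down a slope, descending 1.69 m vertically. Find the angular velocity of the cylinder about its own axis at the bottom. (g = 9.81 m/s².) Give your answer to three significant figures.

ω ≈ 31.3 rad/s

With I = (1/2)MR², the ratio k = I/(MR²) is 0.5.
Since it rolls without slipping, ω = v/R and KE = ½Mv² + ½Iω² = ½(1+k)Mv² = (3/4)Mv².
Energy conservation Mgh = ½(1+k)Mv² gives v = √(2gh/(1+k)) = √(2 × 9.81 × 1.69 / 1.5) = 4.702 m/s.
Then ω = v/R = 4.702 / 0.15 ≈ 31.3 rad/s.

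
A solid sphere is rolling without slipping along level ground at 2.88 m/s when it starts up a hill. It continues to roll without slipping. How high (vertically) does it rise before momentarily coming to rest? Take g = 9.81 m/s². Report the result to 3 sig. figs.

For this body I = (2/5)MR², i.e. k = I/(MR²) = 0.4.
The rolling condition ω = v/R makes the rotational term ½I(v/R)² = ½kMv², so KE_total = ½(1+k)Mv² = (7/10)Mv².
At the top the kinetic energy is zero, so (7/10)Mv₀² = Mgh.
Thus h = (1+k)v₀²/(2g) = 1.4 × 2.88² / (2 × 9.81) ≈ 0.592 m.

h ≈ 0.592 m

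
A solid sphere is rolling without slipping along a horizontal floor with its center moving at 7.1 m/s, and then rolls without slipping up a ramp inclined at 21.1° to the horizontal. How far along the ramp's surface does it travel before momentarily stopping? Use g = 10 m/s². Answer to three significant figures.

Here I = (2/5)MR², so the shape factor k = I/(MR²) = 0.4.
Since it rolls without slipping, ω = v/R and KE = ½Mv² + ½Iω² = ½(1+k)Mv² = (7/10)Mv².
Setting this equal to Mgh gives the vertical rise h = (1+k)v₀²/(2g) = 1.4×7.1²/(2×10) = 3.529 m.
Along the incline, d = h/sinθ = 3.529/sin21.1° ≈ 9.80 m.

d ≈ 9.80 m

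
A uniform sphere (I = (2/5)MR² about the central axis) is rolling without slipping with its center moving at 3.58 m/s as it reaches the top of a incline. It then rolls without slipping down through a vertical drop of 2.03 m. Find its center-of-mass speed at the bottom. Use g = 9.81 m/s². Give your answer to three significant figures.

v ≈ 6.42 m/s

With I = (2/5)MR², the ratio k = I/(MR²) is 0.4.
The rolling condition ω = v/R makes the rotational term ½I(v/R)² = ½kMv², so KE_total = ½(1+k)Mv² = (7/10)Mv².
Conserving energy between top and bottom: (7/10)Mv² = (7/10)Mv₀² + Mgh, hence v² = v₀² + 2gh/(1+k).
v = √(3.58² + 2×9.81×2.03/1.4) = √41.27 ≈ 6.42 m/s.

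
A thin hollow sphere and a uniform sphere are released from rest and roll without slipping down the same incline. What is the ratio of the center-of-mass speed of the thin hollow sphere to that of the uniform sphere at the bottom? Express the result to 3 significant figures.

Each satisfies Mgh = ½(1+k)Mv² with k = I/(MR²), so v ∝ 1/√(1+k).
For the thin hollow sphere k = 2/3; for the uniform sphere k = 0.4.
v₁/v₂ = √((1+k₂)/(1+k₁)) = √(1.4/1.667) ≈ 0.917.

v_ratio ≈ 0.917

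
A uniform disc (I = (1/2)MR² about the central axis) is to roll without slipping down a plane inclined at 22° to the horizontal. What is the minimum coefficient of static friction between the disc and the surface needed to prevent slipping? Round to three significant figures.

With I = (1/2)MR², the ratio k = I/(MR²) is 0.5.
Along the incline Mg sinθ − f = Ma, and torque about the center fR = Iα = kMR²(a/R) gives f = kMa.
These give a = g sinθ/(1+k) and the required friction f = kMg sinθ/(1+k).
With N = Mg cosθ, the no-slip condition f ≤ μN gives μ_min = f/N = k tanθ/(1+k).
μ_min = 0.5 × tan22° / 1.5 ≈ 0.135.

μ_min ≈ 0.135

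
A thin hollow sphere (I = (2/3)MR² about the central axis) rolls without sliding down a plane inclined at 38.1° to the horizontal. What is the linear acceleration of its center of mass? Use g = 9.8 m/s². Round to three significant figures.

a ≈ 3.63 m/s²

For this body I = (2/3)MR², i.e. k = I/(MR²) = 2/3.
Along the incline Mg sinθ − f = Ma, and torque about the center fR = Iα = kMR²(a/R) gives f = kMa.
Eliminating f: Mg sinθ = (1+k)Ma, so a = g sinθ/(1+k) = 9.8 × sin38.1° / 1.667 ≈ 3.63 m/s².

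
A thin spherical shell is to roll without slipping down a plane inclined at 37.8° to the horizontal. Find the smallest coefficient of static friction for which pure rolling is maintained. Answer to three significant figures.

μ_min ≈ 0.310

For this body I = (2/3)MR², i.e. k = I/(MR²) = 2/3.
Translational: Mg sinθ − f = Ma. Rotational about the CM: fR = Iα = kMRa, so f = kMa.
These give a = g sinθ/(1+k) and the required friction f = kMg sinθ/(1+k).
The normal force is N = Mg cosθ, so μ_min = f/N = k tanθ/(1+k).
μ_min = (2/3) × tan37.8° / 1.667 ≈ 0.310.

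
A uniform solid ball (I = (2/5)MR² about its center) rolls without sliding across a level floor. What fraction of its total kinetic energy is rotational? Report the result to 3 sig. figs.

fraction ≈ 0.286

Here I = (2/5)MR², so the shape factor k = I/(MR²) = 0.4.
With ω = v/R, KE_trans = ½Mv² and KE_rot = ½Iω² = ½kMv², so KE_total = ½(1+k)Mv².
The rotational fraction is therefore k/(1+k) = 0.4/1.4 ≈ 0.286.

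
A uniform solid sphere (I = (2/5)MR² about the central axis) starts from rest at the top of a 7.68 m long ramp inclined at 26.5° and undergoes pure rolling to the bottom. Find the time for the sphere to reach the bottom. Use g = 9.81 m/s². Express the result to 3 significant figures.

t ≈ 2.22 s

For this body I = (2/5)MR², i.e. k = I/(MR²) = 0.4.
Translational: Mg sinθ − f = Ma. Rotational about the CM: fR = Iα = kMRa, so f = kMa.
Hence a = g sinθ/(1+k) = 9.81×sin26.5°/1.4 = 3.127 m/s².
With constant a from rest, t = √(2L/a) = √(2·7.68/3.127) ≈ 2.22 s.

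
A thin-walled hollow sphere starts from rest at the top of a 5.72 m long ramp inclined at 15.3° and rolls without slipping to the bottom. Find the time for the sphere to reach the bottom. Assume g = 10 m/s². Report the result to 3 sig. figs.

t ≈ 2.69 s

For this body I = (2/3)MR², i.e. k = I/(MR²) = 2/3.
Along the incline Mg sinθ − f = Ma, and torque about the center fR = Iα = kMR²(a/R) gives f = kMa.
Hence a = g sinθ/(1+k) = 10×sin15.3°/1.667 = 1.583 m/s².
With constant a from rest, t = √(2L/a) = √(2·5.72/1.583) ≈ 2.69 s.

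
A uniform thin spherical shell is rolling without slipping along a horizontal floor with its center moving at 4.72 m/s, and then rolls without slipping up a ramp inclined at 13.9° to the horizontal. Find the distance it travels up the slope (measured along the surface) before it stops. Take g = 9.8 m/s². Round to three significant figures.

d ≈ 7.89 m

For this body I = (2/3)MR², i.e. k = I/(MR²) = 2/3.
The rolling condition ω = v/R makes the rotational term ½I(v/R)² = ½kMv², so KE_total = ½(1+k)Mv² = (5/6)Mv².
Setting this equal to Mgh gives the vertical rise h = (1+k)v₀²/(2g) = 1.667×4.72²/(2×9.8) = 1.894 m.
The distance along the slope is d = h/sinθ = 1.894/sin13.9° ≈ 7.89 m.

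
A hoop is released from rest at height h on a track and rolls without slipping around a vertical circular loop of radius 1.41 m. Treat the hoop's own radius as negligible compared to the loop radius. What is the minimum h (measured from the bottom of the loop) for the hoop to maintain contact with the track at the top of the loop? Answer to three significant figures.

The moment of inertia is MR², giving k ≡ I/(MR²) = 1.
At the top of the loop, the minimum-contact condition is Mg = Mv_top²/r, so v_top² = gr.
With ω = v/R, the kinetic energy at speed v is ½(1+k)Mv² = Mv².
Energy conservation from release (height h) to the top (height 2r): Mgh = Mg(2r) + M·gr.
Thus h_min = 2r + (1+k)r/2 = r(2 + 2/2) = 1.41 × 3 ≈ 4.23 m.

h_min ≈ 4.23 m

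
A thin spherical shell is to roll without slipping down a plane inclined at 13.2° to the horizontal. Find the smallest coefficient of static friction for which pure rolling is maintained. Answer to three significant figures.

Here I = (2/3)MR², so the shape factor k = I/(MR²) = 2/3.
Translational: Mg sinθ − f = Ma. Rotational about the CM: fR = Iα = kMRa, so f = kMa.
These give a = g sinθ/(1+k) and the required friction f = kMg sinθ/(1+k).
The normal force is N = Mg cosθ, so μ_min = f/N = k tanθ/(1+k).
μ_min = (2/3) × tan13.2° / 1.667 ≈ 0.0938.

μ_min ≈ 0.0938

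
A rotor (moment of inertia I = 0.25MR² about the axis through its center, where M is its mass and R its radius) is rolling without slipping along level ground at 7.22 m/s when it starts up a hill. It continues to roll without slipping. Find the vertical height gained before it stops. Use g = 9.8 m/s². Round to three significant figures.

h ≈ 3.32 m

With I = 0.25MR², the ratio k = I/(MR²) is 0.25.
Rolling without slipping gives ω = v/R, so the total kinetic energy is ½Mv² + ½Iω² = ½(1+k)Mv² = (5/8)Mv².
At the top the kinetic energy is zero, so (5/8)Mv₀² = Mgh.
Thus h = (1+k)v₀²/(2g) = 1.25 × 7.22² / (2 × 9.8) ≈ 3.32 m.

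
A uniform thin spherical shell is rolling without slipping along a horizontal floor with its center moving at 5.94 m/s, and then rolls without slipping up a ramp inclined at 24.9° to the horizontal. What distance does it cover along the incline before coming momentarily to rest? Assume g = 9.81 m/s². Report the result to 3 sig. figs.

The moment of inertia is (2/3)MR², giving k ≡ I/(MR²) = 2/3.
Since it rolls without slipping, ω = v/R and KE = ½Mv² + ½Iω² = ½(1+k)Mv² = (5/6)Mv².
Setting this equal to Mgh gives the vertical rise h = (1+k)v₀²/(2g) = 1.667×5.94²/(2×9.81) = 2.997 m.
The distance along the slope is d = h/sinθ = 2.997/sin24.9° ≈ 7.12 m.

d ≈ 7.12 m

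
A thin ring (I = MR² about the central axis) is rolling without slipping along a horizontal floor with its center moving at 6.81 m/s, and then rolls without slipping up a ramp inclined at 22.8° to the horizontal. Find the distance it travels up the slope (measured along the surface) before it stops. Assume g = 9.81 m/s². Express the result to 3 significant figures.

d ≈ 12.2 m

Here I = MR², so the shape factor k = I/(MR²) = 1.
Rolling without slipping gives ω = v/R, so the total kinetic energy is ½Mv² + ½Iω² = ½(1+k)Mv² = Mv².
Setting this equal to Mgh gives the vertical rise h = (1+k)v₀²/(2g) = 2×6.81²/(2×9.81) = 4.727 m.
The distance along the slope is d = h/sinθ = 4.727/sin22.8° ≈ 12.2 m.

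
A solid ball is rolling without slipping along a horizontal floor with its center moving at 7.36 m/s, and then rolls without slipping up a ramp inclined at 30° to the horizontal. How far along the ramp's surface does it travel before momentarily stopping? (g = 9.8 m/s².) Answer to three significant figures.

d ≈ 7.74 m

With I = (2/5)MR², the ratio k = I/(MR²) is 0.4.
Rolling without slipping gives ω = v/R, so the total kinetic energy is ½Mv² + ½Iω² = ½(1+k)Mv² = (7/10)Mv².
Setting this equal to Mgh gives the vertical rise h = (1+k)v₀²/(2g) = 1.4×7.36²/(2×9.8) = 3.869 m.
The distance along the slope is d = h/sinθ = 3.869/sin30° ≈ 7.74 m.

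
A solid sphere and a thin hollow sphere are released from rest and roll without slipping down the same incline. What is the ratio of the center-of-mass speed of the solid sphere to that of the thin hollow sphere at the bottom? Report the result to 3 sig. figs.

Each satisfies Mgh = ½(1+k)Mv² with k = I/(MR²), so v ∝ 1/√(1+k).
For the solid sphere k = 0.4; for the thin hollow sphere k = 2/3.
v₁/v₂ = √((1+k₂)/(1+k₁)) = √(1.667/1.4) ≈ 1.09.

v_ratio ≈ 1.09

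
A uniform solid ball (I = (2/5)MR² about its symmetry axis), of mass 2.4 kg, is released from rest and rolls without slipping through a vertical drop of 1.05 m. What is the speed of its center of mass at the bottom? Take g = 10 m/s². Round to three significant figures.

v ≈ 3.87 m/s

The moment of inertia is (2/5)MR², giving k ≡ I/(MR²) = 0.4.
Rolling without slipping gives ω = v/R, so the total kinetic energy is ½Mv² + ½Iω² = ½(1+k)Mv² = (7/10)Mv².
Setting Mgh = (7/10)Mv² gives v = √(2gh/(1+k)) = √(2·10·1.05/1.4) ≈ 3.87 m/s.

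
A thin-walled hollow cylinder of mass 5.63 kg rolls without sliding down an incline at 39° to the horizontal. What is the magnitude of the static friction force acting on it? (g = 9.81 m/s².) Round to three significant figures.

Here I = MR², so the shape factor k = I/(MR²) = 1.
Translational: Mg sinθ − f = Ma. Rotational about the CM: fR = Iα = kMRa, so f = kMa.
Combining, a = g sinθ/(1+k) and f = kMa = kMg sinθ/(1+k).
f = 1 × 5.63 × 9.81 × sin39° / 2 ≈ 17.4 N.

f ≈ 17.4 N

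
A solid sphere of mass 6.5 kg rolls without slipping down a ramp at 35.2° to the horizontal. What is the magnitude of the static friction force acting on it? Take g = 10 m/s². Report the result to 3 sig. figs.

For this body I = (2/5)MR², i.e. k = I/(MR²) = 0.4.
Along the incline Mg sinθ − f = Ma, and torque about the center fR = Iα = kMR²(a/R) gives f = kMa.
Combining, a = g sinθ/(1+k) and f = kMa = kMg sinθ/(1+k).
f = 0.4 × 6.5 × 10 × sin35.2° / 1.4 ≈ 10.7 N.

f ≈ 10.7 N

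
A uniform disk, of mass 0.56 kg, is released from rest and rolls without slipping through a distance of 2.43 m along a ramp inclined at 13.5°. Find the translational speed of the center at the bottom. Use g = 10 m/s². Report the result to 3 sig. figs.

v ≈ 2.75 m/s

The moment of inertia is (1/2)MR², giving k ≡ I/(MR²) = 0.5.
The rolling condition ω = v/R makes the rotational term ½I(v/R)² = ½kMv², so KE_total = ½(1+k)Mv² = (3/4)Mv².
The vertical drop is h = L sinθ = 2.43 × sin13.5° = 0.5673 m.
Setting Mgh = (3/4)Mv² gives v = √(2gh/(1+k)) = √(2·10·0.5673/1.5) ≈ 2.75 m/s.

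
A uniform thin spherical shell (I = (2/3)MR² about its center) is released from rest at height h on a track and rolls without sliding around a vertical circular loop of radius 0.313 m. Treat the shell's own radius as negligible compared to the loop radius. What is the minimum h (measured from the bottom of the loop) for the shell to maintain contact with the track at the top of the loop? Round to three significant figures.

h_min ≈ 0.887 m

Here I = (2/3)MR², so the shape factor k = I/(MR²) = 2/3.
At the top, contact is just lost when gravity alone supplies the centripetal force: Mg = Mv_top²/r, i.e. v_top² = gr.
With ω = v/R, the kinetic energy at speed v is ½(1+k)Mv² = (5/6)Mv².
Energy conservation from release (height h) to the top (height 2r): Mgh = Mg(2r) + (5/6)M·gr.
Thus h_min = 2r + (1+k)r/2 = r(2 + 1.667/2) = 0.313 × 2.833 ≈ 0.887 m.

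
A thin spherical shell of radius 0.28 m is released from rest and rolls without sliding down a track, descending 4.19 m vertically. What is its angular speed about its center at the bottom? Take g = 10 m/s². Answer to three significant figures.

ω ≈ 25.3 rad/s

Here I = (2/3)MR², so the shape factor k = I/(MR²) = 2/3.
Rolling without slipping gives ω = v/R, so the total kinetic energy is ½Mv² + ½Iω² = ½(1+k)Mv² = (5/6)Mv².
Energy conservation Mgh = ½(1+k)Mv² gives v = √(2gh/(1+k)) = √(2 × 10 × 4.19 / 1.667) = 7.091 m/s.
The angular speed follows from ω = v/R = 7.091/0.28 ≈ 25.3 rad/s.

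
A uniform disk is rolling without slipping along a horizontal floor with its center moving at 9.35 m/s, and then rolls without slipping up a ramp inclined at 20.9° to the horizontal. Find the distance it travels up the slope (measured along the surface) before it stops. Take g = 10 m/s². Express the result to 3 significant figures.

Here I = (1/2)MR², so the shape factor k = I/(MR²) = 0.5.
The rolling condition ω = v/R makes the rotational term ½I(v/R)² = ½kMv², so KE_total = ½(1+k)Mv² = (3/4)Mv².
Setting this equal to Mgh gives the vertical rise h = (1+k)v₀²/(2g) = 1.5×9.35²/(2×10) = 6.557 m.
Along the incline, d = h/sinθ = 6.557/sin20.9° ≈ 18.4 m.

d ≈ 18.4 m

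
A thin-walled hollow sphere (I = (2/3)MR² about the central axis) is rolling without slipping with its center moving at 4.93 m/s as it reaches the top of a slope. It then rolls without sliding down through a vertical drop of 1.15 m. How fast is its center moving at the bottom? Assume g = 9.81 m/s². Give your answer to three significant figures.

Here I = (2/3)MR², so the shape factor k = I/(MR²) = 2/3.
Pure rolling means v = ωR; then KE = ½Mv² + ½I(v/R)² = ½(1+k)Mv² = (5/6)Mv².
Conserving energy between top and bottom: (5/6)Mv² = (5/6)Mv₀² + Mgh, hence v² = v₀² + 2gh/(1+k).
v = √(4.93² + 2×9.81×1.15/1.667) = √37.84 ≈ 6.15 m/s.

v ≈ 6.15 m/s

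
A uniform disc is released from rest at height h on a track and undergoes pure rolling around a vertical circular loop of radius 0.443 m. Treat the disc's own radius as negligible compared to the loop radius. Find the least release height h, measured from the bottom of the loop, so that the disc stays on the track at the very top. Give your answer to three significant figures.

h_min ≈ 1.22 m

The moment of inertia is (1/2)MR², giving k ≡ I/(MR²) = 0.5.
At the top of the loop, the minimum-contact condition is Mg = Mv_top²/r, so v_top² = gr.
With ω = v/R, the kinetic energy at speed v is ½(1+k)Mv² = (3/4)Mv².
Energy conservation from release (height h) to the top (height 2r): Mgh = Mg(2r) + (3/4)M·gr.
Thus h_min = 2r + (1+k)r/2 = r(2 + 1.5/2) = 0.443 × 2.75 ≈ 1.22 m.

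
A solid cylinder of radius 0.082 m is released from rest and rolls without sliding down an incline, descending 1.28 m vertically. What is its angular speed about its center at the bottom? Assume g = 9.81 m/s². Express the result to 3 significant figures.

ω ≈ 49.9 rad/s

Here I = (1/2)MR², so the shape factor k = I/(MR²) = 0.5.
Pure rolling means v = ωR; then KE = ½Mv² + ½I(v/R)² = ½(1+k)Mv² = (3/4)Mv².
Energy conservation Mgh = ½(1+k)Mv² gives v = √(2gh/(1+k)) = √(2 × 9.81 × 1.28 / 1.5) = 4.092 m/s.
The angular speed follows from ω = v/R = 4.092/0.082 ≈ 49.9 rad/s.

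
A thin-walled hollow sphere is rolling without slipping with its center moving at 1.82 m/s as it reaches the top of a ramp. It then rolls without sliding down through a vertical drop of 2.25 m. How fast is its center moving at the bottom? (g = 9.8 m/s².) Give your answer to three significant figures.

v ≈ 5.46 m/s

The moment of inertia is (2/3)MR², giving k ≡ I/(MR²) = 2/3.
Rolling without slipping gives ω = v/R, so the total kinetic energy is ½Mv² + ½Iω² = ½(1+k)Mv² = (5/6)Mv².
Energy conservation: (5/6)Mv₀² + Mgh = (5/6)Mv², so v² = v₀² + 2gh/(1+k).
v = √(1.82² + 2×9.8×2.25/1.667) = √29.77 ≈ 5.46 m/s.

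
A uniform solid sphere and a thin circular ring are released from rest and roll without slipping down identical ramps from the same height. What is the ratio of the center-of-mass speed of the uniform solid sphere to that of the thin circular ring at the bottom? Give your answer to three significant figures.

Each satisfies Mgh = ½(1+k)Mv² with k = I/(MR²), so v ∝ 1/√(1+k).
For the uniform solid sphere k = 0.4; for the thin circular ring k = 1.
v₁/v₂ = √((1+k₂)/(1+k₁)) = √(2/1.4) ≈ 1.20.

v_ratio ≈ 1.20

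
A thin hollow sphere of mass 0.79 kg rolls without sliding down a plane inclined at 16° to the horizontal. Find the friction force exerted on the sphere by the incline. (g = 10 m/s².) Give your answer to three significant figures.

With I = (2/3)MR², the ratio k = I/(MR²) is 2/3.
Newton's second law down the slope: Mg sinθ − f = Ma. The torque equation fR = Iα (with α = a/R) gives f = kMa.
Combining, a = g sinθ/(1+k) and f = kMa = kMg sinθ/(1+k).
f = (2/3) × 0.79 × 10 × sin16° / 1.667 ≈ 0.871 N.

f ≈ 0.871 N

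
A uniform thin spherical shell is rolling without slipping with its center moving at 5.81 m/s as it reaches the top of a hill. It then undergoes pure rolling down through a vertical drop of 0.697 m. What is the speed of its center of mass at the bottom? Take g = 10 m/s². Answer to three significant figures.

v ≈ 6.49 m/s

Here I = (2/3)MR², so the shape factor k = I/(MR²) = 2/3.
Pure rolling means v = ωR; then KE = ½Mv² + ½I(v/R)² = ½(1+k)Mv² = (5/6)Mv².
Conserving energy between top and bottom: (5/6)Mv² = (5/6)Mv₀² + Mgh, hence v² = v₀² + 2gh/(1+k).
v = √(5.81² + 2×10×0.697/1.667) = √42.12 ≈ 6.49 m/s.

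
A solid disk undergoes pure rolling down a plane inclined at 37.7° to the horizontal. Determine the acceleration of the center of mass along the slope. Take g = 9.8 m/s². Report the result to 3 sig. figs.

The moment of inertia is (1/2)MR², giving k ≡ I/(MR²) = 0.5.
Along the incline Mg sinθ − f = Ma, and torque about the center fR = Iα = kMR²(a/R) gives f = kMa.
Eliminating f: Mg sinθ = (1+k)Ma, so a = g sinθ/(1+k) = 9.8 × sin37.7° / 1.5 ≈ 4.00 m/s².

a ≈ 4.00 m/s²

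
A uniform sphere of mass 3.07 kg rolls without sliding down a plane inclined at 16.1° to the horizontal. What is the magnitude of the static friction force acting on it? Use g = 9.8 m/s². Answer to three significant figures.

For this body I = (2/5)MR², i.e. k = I/(MR²) = 0.4.
Along the incline Mg sinθ − f = Ma, and torque about the center fR = Iα = kMR²(a/R) gives f = kMa.
Combining, a = g sinθ/(1+k) and f = kMa = kMg sinθ/(1+k).
f = 0.4 × 3.07 × 9.8 × sin16.1° / 1.4 ≈ 2.38 N.

f ≈ 2.38 N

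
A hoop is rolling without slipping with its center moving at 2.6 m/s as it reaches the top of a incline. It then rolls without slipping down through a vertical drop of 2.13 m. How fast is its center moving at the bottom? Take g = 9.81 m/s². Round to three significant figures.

v ≈ 5.26 m/s

For this body I = MR², i.e. k = I/(MR²) = 1.
Since it rolls without slipping, ω = v/R and KE = ½Mv² + ½Iω² = ½(1+k)Mv² = Mv².
Conserving energy between top and bottom: Mv² = Mv₀² + Mgh, hence v² = v₀² + 2gh/(1+k).
v = √(2.6² + 2×9.81×2.13/2) = √27.66 ≈ 5.26 m/s.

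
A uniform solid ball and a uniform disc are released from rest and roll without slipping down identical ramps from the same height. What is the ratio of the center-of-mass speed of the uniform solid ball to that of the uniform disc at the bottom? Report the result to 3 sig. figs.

Each satisfies Mgh = ½(1+k)Mv² with k = I/(MR²), so v ∝ 1/√(1+k).
For the uniform solid ball k = 0.4; for the uniform disc k = 0.5.
v₁/v₂ = √((1+k₂)/(1+k₁)) = √(1.5/1.4) ≈ 1.04.

v_ratio ≈ 1.04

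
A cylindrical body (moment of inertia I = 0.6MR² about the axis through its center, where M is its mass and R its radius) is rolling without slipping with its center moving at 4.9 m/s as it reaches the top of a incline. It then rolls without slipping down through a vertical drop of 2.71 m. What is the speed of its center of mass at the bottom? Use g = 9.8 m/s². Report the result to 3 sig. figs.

For this body I = 0.6MR², i.e. k = I/(MR²) = 0.6.
Since it rolls without slipping, ω = v/R and KE = ½Mv² + ½Iω² = ½(1+k)Mv² = (4/5)Mv².
Energy conservation: (4/5)Mv₀² + Mgh = (4/5)Mv², so v² = v₀² + 2gh/(1+k).
v = √(4.9² + 2×9.8×2.71/1.6) = √57.21 ≈ 7.56 m/s.

v ≈ 7.56 m/s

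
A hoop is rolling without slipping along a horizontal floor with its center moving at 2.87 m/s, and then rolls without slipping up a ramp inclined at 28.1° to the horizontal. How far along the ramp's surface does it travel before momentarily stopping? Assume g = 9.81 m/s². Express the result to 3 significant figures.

d ≈ 1.78 m

With I = MR², the ratio k = I/(MR²) is 1.
Since it rolls without slipping, ω = v/R and KE = ½Mv² + ½Iω² = ½(1+k)Mv² = Mv².
Setting this equal to Mgh gives the vertical rise h = (1+k)v₀²/(2g) = 2×2.87²/(2×9.81) = 0.8396 m.
Along the incline, d = h/sinθ = 0.8396/sin28.1° ≈ 1.78 m.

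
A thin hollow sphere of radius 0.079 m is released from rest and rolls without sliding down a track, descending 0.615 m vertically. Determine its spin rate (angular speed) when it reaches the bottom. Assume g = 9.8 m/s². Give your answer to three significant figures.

ω ≈ 34.0 rad/s

With I = (2/3)MR², the ratio k = I/(MR²) is 2/3.
Rolling without slipping gives ω = v/R, so the total kinetic energy is ½Mv² + ½Iω² = ½(1+k)Mv² = (5/6)Mv².
Energy conservation Mgh = ½(1+k)Mv² gives v = √(2gh/(1+k)) = √(2 × 9.8 × 0.615 / 1.667) = 2.689 m/s.
The angular speed follows from ω = v/R = 2.689/0.079 ≈ 34.0 rad/s.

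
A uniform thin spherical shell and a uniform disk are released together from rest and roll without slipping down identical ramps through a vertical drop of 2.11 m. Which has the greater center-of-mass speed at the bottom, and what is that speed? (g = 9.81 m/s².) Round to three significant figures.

For rolling without slipping, Mgh = ½(1+k)Mv² where k = I/(MR²), so v = √(2gh/(1+k)).
Uniform thin spherical shell: k = 2/3, giving v = √(2×9.81×2.11/1.667) = 4.984 m/s.
Uniform disk: k = 0.5, giving v = √(2×9.81×2.11/1.5) = 5.253 m/s.
The smaller k wins: the uniform disk, at ≈ 5.25 m/s.

the uniform disk, at v ≈ 5.25 m/s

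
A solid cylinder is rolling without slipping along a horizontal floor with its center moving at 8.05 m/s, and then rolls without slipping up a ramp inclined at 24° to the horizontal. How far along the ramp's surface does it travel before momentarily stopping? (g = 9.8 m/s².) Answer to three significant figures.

The moment of inertia is (1/2)MR², giving k ≡ I/(MR²) = 0.5.
Pure rolling means v = ωR; then KE = ½Mv² + ½I(v/R)² = ½(1+k)Mv² = (3/4)Mv².
Setting this equal to Mgh gives the vertical rise h = (1+k)v₀²/(2g) = 1.5×8.05²/(2×9.8) = 4.959 m.
The distance along the slope is d = h/sinθ = 4.959/sin24° ≈ 12.2 m.

d ≈ 12.2 m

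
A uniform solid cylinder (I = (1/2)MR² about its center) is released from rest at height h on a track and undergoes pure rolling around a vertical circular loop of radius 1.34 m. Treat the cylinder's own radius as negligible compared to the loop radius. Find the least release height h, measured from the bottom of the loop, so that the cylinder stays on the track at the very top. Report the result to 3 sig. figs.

With I = (1/2)MR², the ratio k = I/(MR²) is 0.5.
At the top, contact is just lost when gravity alone supplies the centripetal force: Mg = Mv_top²/r, i.e. v_top² = gr.
With ω = v/R, the kinetic energy at speed v is ½(1+k)Mv² = (3/4)Mv².
Energy conservation from release (height h) to the top (height 2r): Mgh = Mg(2r) + (3/4)M·gr.
Thus h_min = 2r + (1+k)r/2 = r(2 + 1.5/2) = 1.34 × 2.75 ≈ 3.69 m.

h_min ≈ 3.69 m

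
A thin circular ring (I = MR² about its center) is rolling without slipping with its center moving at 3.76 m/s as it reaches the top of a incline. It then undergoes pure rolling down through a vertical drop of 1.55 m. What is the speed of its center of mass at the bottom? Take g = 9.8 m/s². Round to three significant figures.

v ≈ 5.42 m/s

For this body I = MR², i.e. k = I/(MR²) = 1.
The rolling condition ω = v/R makes the rotational term ½I(v/R)² = ½kMv², so KE_total = ½(1+k)Mv² = Mv².
Conserving energy between top and bottom: Mv² = Mv₀² + Mgh, hence v² = v₀² + 2gh/(1+k).
v = √(3.76² + 2×9.8×1.55/2) = √29.33 ≈ 5.42 m/s.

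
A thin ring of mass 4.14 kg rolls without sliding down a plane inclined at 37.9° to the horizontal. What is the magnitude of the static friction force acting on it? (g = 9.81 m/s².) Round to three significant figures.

Here I = MR², so the shape factor k = I/(MR²) = 1.
Newton's second law down the slope: Mg sinθ − f = Ma. The torque equation fR = Iα (with α = a/R) gives f = kMa.
Combining, a = g sinθ/(1+k) and f = kMa = kMg sinθ/(1+k).
f = 1 × 4.14 × 9.81 × sin37.9° / 2 ≈ 12.5 N.

f ≈ 12.5 N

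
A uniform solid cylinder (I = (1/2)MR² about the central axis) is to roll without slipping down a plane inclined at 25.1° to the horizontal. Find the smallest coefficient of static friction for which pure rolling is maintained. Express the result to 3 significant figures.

For this body I = (1/2)MR², i.e. k = I/(MR²) = 0.5.
Along the incline Mg sinθ − f = Ma, and torque about the center fR = Iα = kMR²(a/R) gives f = kMa.
These give a = g sinθ/(1+k) and the required friction f = kMg sinθ/(1+k).
The normal force is N = Mg cosθ, so μ_min = f/N = k tanθ/(1+k).
μ_min = 0.5 × tan25.1° / 1.5 ≈ 0.156.

μ_min ≈ 0.156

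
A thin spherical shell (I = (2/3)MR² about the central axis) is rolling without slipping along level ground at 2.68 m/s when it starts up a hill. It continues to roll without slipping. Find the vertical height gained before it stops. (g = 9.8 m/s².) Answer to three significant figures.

h ≈ 0.611 m

Here I = (2/3)MR², so the shape factor k = I/(MR²) = 2/3.
The rolling condition ω = v/R makes the rotational term ½I(v/R)² = ½kMv², so KE_total = ½(1+k)Mv² = (5/6)Mv².
At the top the kinetic energy is zero, so (5/6)Mv₀² = Mgh.
Thus h = (1+k)v₀²/(2g) = 1.667 × 2.68² / (2 × 9.8) ≈ 0.611 m.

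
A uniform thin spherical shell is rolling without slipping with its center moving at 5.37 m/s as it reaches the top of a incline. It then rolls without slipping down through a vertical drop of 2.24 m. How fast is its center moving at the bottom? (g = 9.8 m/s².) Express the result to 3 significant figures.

With I = (2/3)MR², the ratio k = I/(MR²) is 2/3.
Rolling without slipping gives ω = v/R, so the total kinetic energy is ½Mv² + ½Iω² = ½(1+k)Mv² = (5/6)Mv².
Energy conservation: (5/6)Mv₀² + Mgh = (5/6)Mv², so v² = v₀² + 2gh/(1+k).
v = √(5.37² + 2×9.8×2.24/1.667) = √55.18 ≈ 7.43 m/s.

v ≈ 7.43 m/s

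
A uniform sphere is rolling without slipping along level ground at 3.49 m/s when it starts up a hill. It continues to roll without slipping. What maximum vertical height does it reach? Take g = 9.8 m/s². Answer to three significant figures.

For this body I = (2/5)MR², i.e. k = I/(MR²) = 0.4.
Since it rolls without slipping, ω = v/R and KE = ½Mv² + ½Iω² = ½(1+k)Mv² = (7/10)Mv².
All of this converts to potential energy at the highest point: (7/10)Mv₀² = Mgh.
Thus h = (1+k)v₀²/(2g) = 1.4 × 3.49² / (2 × 9.8) ≈ 0.870 m.

h ≈ 0.870 m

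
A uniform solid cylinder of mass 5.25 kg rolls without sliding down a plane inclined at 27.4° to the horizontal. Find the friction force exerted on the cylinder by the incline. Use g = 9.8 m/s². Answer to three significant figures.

Here I = (1/2)MR², so the shape factor k = I/(MR²) = 0.5.
Newton's second law down the slope: Mg sinθ − f = Ma. The torque equation fR = Iα (with α = a/R) gives f = kMa.
Combining, a = g sinθ/(1+k) and f = kMa = kMg sinθ/(1+k).
f = 0.5 × 5.25 × 9.8 × sin27.4° / 1.5 ≈ 7.89 N.

f ≈ 7.89 N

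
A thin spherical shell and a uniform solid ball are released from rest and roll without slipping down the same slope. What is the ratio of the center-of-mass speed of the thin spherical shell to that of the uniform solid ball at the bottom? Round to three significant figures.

v_ratio ≈ 0.917

Each satisfies Mgh = ½(1+k)Mv² with k = I/(MR²), so v ∝ 1/√(1+k).
For the thin spherical shell k = 2/3; for the uniform solid ball k = 0.4.
v₁/v₂ = √((1+k₂)/(1+k₁)) = √(1.4/1.667) ≈ 0.917.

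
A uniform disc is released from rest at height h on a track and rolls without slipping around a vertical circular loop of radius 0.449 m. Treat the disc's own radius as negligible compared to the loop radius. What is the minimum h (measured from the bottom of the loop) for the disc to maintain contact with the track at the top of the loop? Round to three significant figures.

For this body I = (1/2)MR², i.e. k = I/(MR²) = 0.5.
At the top, contact is just lost when gravity alone supplies the centripetal force: Mg = Mv_top²/r, i.e. v_top² = gr.
With ω = v/R, the kinetic energy at speed v is ½(1+k)Mv² = (3/4)Mv².
Energy conservation from release (height h) to the top (height 2r): Mgh = Mg(2r) + (3/4)M·gr.
Thus h_min = 2r + (1+k)r/2 = r(2 + 1.5/2) = 0.449 × 2.75 ≈ 1.23 m.

h_min ≈ 1.23 m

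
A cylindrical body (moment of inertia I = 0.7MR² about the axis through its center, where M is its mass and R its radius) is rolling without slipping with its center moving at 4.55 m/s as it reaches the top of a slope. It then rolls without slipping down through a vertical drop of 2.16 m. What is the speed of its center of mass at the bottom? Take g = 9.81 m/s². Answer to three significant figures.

The moment of inertia is 0.7MR², giving k ≡ I/(MR²) = 0.7.
Pure rolling means v = ωR; then KE = ½Mv² + ½I(v/R)² = ½(1+k)Mv² = (17/20)Mv².
Energy conservation: (17/20)Mv₀² + Mgh = (17/20)Mv², so v² = v₀² + 2gh/(1+k).
v = √(4.55² + 2×9.81×2.16/1.7) = √45.63 ≈ 6.76 m/s.

v ≈ 6.76 m/s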